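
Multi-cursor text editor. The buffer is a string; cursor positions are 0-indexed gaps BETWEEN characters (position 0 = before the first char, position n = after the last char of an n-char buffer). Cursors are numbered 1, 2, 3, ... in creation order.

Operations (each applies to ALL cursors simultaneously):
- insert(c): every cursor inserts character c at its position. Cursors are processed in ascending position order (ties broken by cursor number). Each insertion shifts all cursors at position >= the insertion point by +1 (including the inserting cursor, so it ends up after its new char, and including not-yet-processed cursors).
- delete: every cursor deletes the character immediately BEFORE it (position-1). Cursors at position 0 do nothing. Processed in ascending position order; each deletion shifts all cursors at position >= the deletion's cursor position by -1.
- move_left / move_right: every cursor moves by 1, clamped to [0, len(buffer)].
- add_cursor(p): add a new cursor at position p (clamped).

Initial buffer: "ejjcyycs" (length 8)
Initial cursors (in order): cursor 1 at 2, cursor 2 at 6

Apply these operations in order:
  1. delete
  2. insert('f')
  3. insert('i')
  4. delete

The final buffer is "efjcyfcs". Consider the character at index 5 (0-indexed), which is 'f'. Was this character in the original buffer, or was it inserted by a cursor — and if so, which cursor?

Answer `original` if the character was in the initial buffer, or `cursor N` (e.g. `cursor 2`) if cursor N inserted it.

Answer: cursor 2

Derivation:
After op 1 (delete): buffer="ejcycs" (len 6), cursors c1@1 c2@4, authorship ......
After op 2 (insert('f')): buffer="efjcyfcs" (len 8), cursors c1@2 c2@6, authorship .1...2..
After op 3 (insert('i')): buffer="efijcyfics" (len 10), cursors c1@3 c2@8, authorship .11...22..
After op 4 (delete): buffer="efjcyfcs" (len 8), cursors c1@2 c2@6, authorship .1...2..
Authorship (.=original, N=cursor N): . 1 . . . 2 . .
Index 5: author = 2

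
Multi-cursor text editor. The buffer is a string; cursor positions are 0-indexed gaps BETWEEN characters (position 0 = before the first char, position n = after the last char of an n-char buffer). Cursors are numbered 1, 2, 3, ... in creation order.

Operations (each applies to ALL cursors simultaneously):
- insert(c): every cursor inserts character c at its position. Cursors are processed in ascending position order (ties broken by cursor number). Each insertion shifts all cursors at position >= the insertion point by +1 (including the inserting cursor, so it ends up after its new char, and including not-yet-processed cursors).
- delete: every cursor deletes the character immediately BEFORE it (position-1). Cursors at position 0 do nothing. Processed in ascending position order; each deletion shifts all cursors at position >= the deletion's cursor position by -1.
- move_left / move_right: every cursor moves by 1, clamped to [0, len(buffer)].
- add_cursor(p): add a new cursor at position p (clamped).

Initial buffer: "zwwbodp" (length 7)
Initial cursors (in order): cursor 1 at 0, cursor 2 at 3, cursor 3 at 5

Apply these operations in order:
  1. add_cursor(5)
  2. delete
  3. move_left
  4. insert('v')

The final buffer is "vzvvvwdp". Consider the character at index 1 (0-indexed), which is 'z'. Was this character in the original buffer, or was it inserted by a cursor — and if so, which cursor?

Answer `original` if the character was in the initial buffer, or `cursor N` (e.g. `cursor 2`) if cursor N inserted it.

Answer: original

Derivation:
After op 1 (add_cursor(5)): buffer="zwwbodp" (len 7), cursors c1@0 c2@3 c3@5 c4@5, authorship .......
After op 2 (delete): buffer="zwdp" (len 4), cursors c1@0 c2@2 c3@2 c4@2, authorship ....
After op 3 (move_left): buffer="zwdp" (len 4), cursors c1@0 c2@1 c3@1 c4@1, authorship ....
After op 4 (insert('v')): buffer="vzvvvwdp" (len 8), cursors c1@1 c2@5 c3@5 c4@5, authorship 1.234...
Authorship (.=original, N=cursor N): 1 . 2 3 4 . . .
Index 1: author = original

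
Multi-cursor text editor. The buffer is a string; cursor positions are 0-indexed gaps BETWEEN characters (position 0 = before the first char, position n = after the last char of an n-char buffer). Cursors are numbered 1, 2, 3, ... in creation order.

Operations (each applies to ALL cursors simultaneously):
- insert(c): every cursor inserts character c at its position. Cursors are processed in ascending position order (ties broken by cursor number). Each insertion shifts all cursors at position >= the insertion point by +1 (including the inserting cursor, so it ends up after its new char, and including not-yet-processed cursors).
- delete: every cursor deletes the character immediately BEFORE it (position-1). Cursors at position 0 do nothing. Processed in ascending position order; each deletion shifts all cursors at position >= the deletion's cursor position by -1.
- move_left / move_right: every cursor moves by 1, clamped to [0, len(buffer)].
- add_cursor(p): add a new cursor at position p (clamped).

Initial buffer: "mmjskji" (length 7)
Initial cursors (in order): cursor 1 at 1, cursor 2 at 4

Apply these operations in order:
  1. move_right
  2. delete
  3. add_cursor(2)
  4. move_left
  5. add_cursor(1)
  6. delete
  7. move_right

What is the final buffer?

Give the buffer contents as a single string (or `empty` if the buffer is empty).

Answer: sji

Derivation:
After op 1 (move_right): buffer="mmjskji" (len 7), cursors c1@2 c2@5, authorship .......
After op 2 (delete): buffer="mjsji" (len 5), cursors c1@1 c2@3, authorship .....
After op 3 (add_cursor(2)): buffer="mjsji" (len 5), cursors c1@1 c3@2 c2@3, authorship .....
After op 4 (move_left): buffer="mjsji" (len 5), cursors c1@0 c3@1 c2@2, authorship .....
After op 5 (add_cursor(1)): buffer="mjsji" (len 5), cursors c1@0 c3@1 c4@1 c2@2, authorship .....
After op 6 (delete): buffer="sji" (len 3), cursors c1@0 c2@0 c3@0 c4@0, authorship ...
After op 7 (move_right): buffer="sji" (len 3), cursors c1@1 c2@1 c3@1 c4@1, authorship ...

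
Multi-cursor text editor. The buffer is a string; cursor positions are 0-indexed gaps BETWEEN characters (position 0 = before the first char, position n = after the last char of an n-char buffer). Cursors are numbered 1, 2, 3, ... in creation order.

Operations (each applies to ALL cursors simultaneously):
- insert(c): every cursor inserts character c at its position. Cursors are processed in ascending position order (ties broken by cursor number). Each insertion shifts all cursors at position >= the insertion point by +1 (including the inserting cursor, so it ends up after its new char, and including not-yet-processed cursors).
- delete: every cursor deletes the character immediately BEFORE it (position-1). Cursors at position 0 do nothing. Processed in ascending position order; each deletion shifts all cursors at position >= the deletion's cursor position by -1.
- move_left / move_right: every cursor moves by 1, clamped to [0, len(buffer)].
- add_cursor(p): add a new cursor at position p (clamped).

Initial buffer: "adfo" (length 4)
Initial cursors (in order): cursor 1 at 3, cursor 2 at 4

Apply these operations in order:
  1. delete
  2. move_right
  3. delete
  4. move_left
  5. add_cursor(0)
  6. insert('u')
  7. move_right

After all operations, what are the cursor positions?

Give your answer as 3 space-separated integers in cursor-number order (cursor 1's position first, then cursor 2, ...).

After op 1 (delete): buffer="ad" (len 2), cursors c1@2 c2@2, authorship ..
After op 2 (move_right): buffer="ad" (len 2), cursors c1@2 c2@2, authorship ..
After op 3 (delete): buffer="" (len 0), cursors c1@0 c2@0, authorship 
After op 4 (move_left): buffer="" (len 0), cursors c1@0 c2@0, authorship 
After op 5 (add_cursor(0)): buffer="" (len 0), cursors c1@0 c2@0 c3@0, authorship 
After op 6 (insert('u')): buffer="uuu" (len 3), cursors c1@3 c2@3 c3@3, authorship 123
After op 7 (move_right): buffer="uuu" (len 3), cursors c1@3 c2@3 c3@3, authorship 123

Answer: 3 3 3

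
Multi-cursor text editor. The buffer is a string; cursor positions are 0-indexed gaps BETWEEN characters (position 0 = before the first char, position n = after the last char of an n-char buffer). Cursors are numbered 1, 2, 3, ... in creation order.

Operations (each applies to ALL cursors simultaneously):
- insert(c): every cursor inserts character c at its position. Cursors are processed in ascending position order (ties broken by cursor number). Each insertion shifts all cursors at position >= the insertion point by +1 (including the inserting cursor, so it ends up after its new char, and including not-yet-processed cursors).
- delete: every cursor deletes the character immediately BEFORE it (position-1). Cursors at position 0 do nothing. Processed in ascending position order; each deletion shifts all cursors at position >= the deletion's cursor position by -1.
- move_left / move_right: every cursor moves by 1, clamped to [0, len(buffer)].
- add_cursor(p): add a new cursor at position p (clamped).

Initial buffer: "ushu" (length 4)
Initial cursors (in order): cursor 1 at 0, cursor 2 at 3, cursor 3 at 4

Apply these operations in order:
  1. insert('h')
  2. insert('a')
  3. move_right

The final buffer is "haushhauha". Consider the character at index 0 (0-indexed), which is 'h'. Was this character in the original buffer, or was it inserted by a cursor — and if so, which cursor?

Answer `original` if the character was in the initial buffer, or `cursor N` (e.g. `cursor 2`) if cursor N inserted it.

Answer: cursor 1

Derivation:
After op 1 (insert('h')): buffer="hushhuh" (len 7), cursors c1@1 c2@5 c3@7, authorship 1...2.3
After op 2 (insert('a')): buffer="haushhauha" (len 10), cursors c1@2 c2@7 c3@10, authorship 11...22.33
After op 3 (move_right): buffer="haushhauha" (len 10), cursors c1@3 c2@8 c3@10, authorship 11...22.33
Authorship (.=original, N=cursor N): 1 1 . . . 2 2 . 3 3
Index 0: author = 1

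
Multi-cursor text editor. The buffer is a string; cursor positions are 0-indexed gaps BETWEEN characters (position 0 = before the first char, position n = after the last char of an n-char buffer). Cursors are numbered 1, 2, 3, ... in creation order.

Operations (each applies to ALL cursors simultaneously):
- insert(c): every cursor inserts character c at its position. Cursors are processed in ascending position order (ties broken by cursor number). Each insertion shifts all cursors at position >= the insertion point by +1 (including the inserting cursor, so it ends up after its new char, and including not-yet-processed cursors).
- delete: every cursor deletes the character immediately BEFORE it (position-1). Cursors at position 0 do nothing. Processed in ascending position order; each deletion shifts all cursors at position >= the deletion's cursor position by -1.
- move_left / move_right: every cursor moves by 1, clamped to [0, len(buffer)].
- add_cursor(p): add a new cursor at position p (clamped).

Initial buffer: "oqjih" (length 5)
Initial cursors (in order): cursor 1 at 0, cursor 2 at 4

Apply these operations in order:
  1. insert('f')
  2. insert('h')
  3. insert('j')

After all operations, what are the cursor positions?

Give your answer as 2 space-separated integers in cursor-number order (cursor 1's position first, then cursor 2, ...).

Answer: 3 10

Derivation:
After op 1 (insert('f')): buffer="foqjifh" (len 7), cursors c1@1 c2@6, authorship 1....2.
After op 2 (insert('h')): buffer="fhoqjifhh" (len 9), cursors c1@2 c2@8, authorship 11....22.
After op 3 (insert('j')): buffer="fhjoqjifhjh" (len 11), cursors c1@3 c2@10, authorship 111....222.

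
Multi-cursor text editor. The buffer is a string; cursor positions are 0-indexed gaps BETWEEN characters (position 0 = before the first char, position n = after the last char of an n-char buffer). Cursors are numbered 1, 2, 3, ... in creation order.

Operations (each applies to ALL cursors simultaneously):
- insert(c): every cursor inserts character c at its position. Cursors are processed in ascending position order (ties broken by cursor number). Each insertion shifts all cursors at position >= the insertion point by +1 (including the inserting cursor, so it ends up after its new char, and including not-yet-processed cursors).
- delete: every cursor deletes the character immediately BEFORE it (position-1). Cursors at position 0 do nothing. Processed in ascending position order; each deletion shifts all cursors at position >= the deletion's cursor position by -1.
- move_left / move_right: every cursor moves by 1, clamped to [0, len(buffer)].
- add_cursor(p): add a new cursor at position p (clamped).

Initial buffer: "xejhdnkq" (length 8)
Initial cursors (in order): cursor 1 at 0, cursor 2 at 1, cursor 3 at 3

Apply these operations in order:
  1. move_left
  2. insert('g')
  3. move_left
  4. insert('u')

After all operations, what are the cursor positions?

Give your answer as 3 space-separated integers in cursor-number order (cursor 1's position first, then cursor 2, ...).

Answer: 3 3 7

Derivation:
After op 1 (move_left): buffer="xejhdnkq" (len 8), cursors c1@0 c2@0 c3@2, authorship ........
After op 2 (insert('g')): buffer="ggxegjhdnkq" (len 11), cursors c1@2 c2@2 c3@5, authorship 12..3......
After op 3 (move_left): buffer="ggxegjhdnkq" (len 11), cursors c1@1 c2@1 c3@4, authorship 12..3......
After op 4 (insert('u')): buffer="guugxeugjhdnkq" (len 14), cursors c1@3 c2@3 c3@7, authorship 1122..33......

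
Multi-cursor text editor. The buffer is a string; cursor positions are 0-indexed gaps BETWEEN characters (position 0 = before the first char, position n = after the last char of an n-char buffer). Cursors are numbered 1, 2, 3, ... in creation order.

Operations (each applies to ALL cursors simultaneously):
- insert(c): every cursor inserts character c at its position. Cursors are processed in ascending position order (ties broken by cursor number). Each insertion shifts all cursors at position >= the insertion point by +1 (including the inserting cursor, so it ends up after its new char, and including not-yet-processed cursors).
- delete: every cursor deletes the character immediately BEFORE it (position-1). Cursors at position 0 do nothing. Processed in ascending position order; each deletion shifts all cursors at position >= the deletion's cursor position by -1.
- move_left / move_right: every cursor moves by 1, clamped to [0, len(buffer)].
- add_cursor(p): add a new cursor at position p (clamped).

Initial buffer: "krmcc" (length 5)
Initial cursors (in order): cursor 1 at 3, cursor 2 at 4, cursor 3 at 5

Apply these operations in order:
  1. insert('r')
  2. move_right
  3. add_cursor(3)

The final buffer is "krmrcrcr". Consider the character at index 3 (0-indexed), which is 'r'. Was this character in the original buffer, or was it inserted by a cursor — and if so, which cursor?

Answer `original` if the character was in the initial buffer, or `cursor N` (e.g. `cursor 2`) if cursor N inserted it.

Answer: cursor 1

Derivation:
After op 1 (insert('r')): buffer="krmrcrcr" (len 8), cursors c1@4 c2@6 c3@8, authorship ...1.2.3
After op 2 (move_right): buffer="krmrcrcr" (len 8), cursors c1@5 c2@7 c3@8, authorship ...1.2.3
After op 3 (add_cursor(3)): buffer="krmrcrcr" (len 8), cursors c4@3 c1@5 c2@7 c3@8, authorship ...1.2.3
Authorship (.=original, N=cursor N): . . . 1 . 2 . 3
Index 3: author = 1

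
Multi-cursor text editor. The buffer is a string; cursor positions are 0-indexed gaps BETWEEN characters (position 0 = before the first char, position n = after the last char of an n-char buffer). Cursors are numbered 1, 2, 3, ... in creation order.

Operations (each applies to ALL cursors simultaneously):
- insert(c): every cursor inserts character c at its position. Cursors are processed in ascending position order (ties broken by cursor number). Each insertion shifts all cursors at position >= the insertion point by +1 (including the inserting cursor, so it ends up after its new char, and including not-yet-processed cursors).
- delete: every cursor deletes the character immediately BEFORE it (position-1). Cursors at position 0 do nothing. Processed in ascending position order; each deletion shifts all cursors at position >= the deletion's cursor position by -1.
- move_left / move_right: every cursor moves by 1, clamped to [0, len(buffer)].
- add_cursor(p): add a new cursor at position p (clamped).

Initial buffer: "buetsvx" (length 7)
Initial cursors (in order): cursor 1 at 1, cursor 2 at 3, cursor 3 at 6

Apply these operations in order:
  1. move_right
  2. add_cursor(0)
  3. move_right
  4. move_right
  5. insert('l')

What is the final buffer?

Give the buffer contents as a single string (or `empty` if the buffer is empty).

Answer: buletlsvlxl

Derivation:
After op 1 (move_right): buffer="buetsvx" (len 7), cursors c1@2 c2@4 c3@7, authorship .......
After op 2 (add_cursor(0)): buffer="buetsvx" (len 7), cursors c4@0 c1@2 c2@4 c3@7, authorship .......
After op 3 (move_right): buffer="buetsvx" (len 7), cursors c4@1 c1@3 c2@5 c3@7, authorship .......
After op 4 (move_right): buffer="buetsvx" (len 7), cursors c4@2 c1@4 c2@6 c3@7, authorship .......
After op 5 (insert('l')): buffer="buletlsvlxl" (len 11), cursors c4@3 c1@6 c2@9 c3@11, authorship ..4..1..2.3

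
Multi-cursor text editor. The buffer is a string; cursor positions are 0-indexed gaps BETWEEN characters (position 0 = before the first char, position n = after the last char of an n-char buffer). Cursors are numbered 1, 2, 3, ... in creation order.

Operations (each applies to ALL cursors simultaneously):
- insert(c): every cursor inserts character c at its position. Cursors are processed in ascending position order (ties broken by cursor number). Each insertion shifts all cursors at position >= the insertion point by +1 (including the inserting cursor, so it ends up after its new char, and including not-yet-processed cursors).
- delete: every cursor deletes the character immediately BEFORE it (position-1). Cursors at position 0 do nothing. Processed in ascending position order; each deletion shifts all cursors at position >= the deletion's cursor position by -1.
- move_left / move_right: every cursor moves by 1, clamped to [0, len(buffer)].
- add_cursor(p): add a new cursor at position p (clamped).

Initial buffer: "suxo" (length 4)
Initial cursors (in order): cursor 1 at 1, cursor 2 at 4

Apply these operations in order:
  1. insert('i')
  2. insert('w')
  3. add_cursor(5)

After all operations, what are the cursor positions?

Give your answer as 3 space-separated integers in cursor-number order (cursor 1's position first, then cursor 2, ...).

Answer: 3 8 5

Derivation:
After op 1 (insert('i')): buffer="siuxoi" (len 6), cursors c1@2 c2@6, authorship .1...2
After op 2 (insert('w')): buffer="siwuxoiw" (len 8), cursors c1@3 c2@8, authorship .11...22
After op 3 (add_cursor(5)): buffer="siwuxoiw" (len 8), cursors c1@3 c3@5 c2@8, authorship .11...22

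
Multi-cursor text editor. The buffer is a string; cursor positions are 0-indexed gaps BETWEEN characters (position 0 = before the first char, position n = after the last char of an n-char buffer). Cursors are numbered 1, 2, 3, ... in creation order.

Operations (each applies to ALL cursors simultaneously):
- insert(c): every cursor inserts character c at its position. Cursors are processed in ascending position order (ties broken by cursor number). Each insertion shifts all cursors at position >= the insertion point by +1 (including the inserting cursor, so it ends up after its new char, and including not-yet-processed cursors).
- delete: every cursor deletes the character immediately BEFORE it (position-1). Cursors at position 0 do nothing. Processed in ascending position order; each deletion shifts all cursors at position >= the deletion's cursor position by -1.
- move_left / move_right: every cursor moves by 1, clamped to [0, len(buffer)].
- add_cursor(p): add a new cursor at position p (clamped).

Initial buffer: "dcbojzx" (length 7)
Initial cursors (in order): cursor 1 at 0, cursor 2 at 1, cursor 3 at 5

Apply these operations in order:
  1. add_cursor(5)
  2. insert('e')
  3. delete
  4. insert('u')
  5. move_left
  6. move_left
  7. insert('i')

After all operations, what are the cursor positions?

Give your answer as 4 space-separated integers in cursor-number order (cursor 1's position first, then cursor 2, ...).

Answer: 1 3 11 11

Derivation:
After op 1 (add_cursor(5)): buffer="dcbojzx" (len 7), cursors c1@0 c2@1 c3@5 c4@5, authorship .......
After op 2 (insert('e')): buffer="edecbojeezx" (len 11), cursors c1@1 c2@3 c3@9 c4@9, authorship 1.2....34..
After op 3 (delete): buffer="dcbojzx" (len 7), cursors c1@0 c2@1 c3@5 c4@5, authorship .......
After op 4 (insert('u')): buffer="uducbojuuzx" (len 11), cursors c1@1 c2@3 c3@9 c4@9, authorship 1.2....34..
After op 5 (move_left): buffer="uducbojuuzx" (len 11), cursors c1@0 c2@2 c3@8 c4@8, authorship 1.2....34..
After op 6 (move_left): buffer="uducbojuuzx" (len 11), cursors c1@0 c2@1 c3@7 c4@7, authorship 1.2....34..
After op 7 (insert('i')): buffer="iuiducbojiiuuzx" (len 15), cursors c1@1 c2@3 c3@11 c4@11, authorship 112.2....3434..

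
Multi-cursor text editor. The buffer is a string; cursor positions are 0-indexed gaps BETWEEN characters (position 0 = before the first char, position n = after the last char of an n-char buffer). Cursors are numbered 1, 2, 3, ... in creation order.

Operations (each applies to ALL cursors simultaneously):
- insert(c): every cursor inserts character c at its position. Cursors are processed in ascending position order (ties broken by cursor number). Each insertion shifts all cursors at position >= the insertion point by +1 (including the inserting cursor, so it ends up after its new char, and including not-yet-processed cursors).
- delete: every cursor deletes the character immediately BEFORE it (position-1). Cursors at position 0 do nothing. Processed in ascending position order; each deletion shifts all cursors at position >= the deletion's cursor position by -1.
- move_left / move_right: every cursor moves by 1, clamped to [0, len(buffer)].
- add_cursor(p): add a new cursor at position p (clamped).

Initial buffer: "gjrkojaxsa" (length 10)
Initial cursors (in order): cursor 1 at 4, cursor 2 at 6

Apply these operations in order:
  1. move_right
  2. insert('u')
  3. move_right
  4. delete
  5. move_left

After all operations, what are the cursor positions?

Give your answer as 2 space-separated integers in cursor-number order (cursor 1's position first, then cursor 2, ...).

Answer: 5 7

Derivation:
After op 1 (move_right): buffer="gjrkojaxsa" (len 10), cursors c1@5 c2@7, authorship ..........
After op 2 (insert('u')): buffer="gjrkoujauxsa" (len 12), cursors c1@6 c2@9, authorship .....1..2...
After op 3 (move_right): buffer="gjrkoujauxsa" (len 12), cursors c1@7 c2@10, authorship .....1..2...
After op 4 (delete): buffer="gjrkouausa" (len 10), cursors c1@6 c2@8, authorship .....1.2..
After op 5 (move_left): buffer="gjrkouausa" (len 10), cursors c1@5 c2@7, authorship .....1.2..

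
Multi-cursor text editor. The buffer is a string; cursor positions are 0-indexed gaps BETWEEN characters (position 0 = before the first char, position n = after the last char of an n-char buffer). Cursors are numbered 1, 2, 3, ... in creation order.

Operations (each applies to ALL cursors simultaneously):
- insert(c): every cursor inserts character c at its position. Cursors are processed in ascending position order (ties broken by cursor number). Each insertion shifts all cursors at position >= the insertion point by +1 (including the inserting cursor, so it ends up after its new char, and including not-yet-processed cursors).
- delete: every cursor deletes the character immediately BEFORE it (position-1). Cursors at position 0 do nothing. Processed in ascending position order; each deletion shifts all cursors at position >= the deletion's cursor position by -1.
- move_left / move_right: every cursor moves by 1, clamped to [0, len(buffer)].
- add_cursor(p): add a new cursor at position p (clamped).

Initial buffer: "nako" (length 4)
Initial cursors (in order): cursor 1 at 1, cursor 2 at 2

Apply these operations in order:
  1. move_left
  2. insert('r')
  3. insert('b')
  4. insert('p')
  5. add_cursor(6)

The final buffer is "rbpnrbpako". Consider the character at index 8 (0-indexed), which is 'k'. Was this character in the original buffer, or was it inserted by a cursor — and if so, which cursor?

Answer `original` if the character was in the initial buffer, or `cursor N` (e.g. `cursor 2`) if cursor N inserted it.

After op 1 (move_left): buffer="nako" (len 4), cursors c1@0 c2@1, authorship ....
After op 2 (insert('r')): buffer="rnrako" (len 6), cursors c1@1 c2@3, authorship 1.2...
After op 3 (insert('b')): buffer="rbnrbako" (len 8), cursors c1@2 c2@5, authorship 11.22...
After op 4 (insert('p')): buffer="rbpnrbpako" (len 10), cursors c1@3 c2@7, authorship 111.222...
After op 5 (add_cursor(6)): buffer="rbpnrbpako" (len 10), cursors c1@3 c3@6 c2@7, authorship 111.222...
Authorship (.=original, N=cursor N): 1 1 1 . 2 2 2 . . .
Index 8: author = original

Answer: original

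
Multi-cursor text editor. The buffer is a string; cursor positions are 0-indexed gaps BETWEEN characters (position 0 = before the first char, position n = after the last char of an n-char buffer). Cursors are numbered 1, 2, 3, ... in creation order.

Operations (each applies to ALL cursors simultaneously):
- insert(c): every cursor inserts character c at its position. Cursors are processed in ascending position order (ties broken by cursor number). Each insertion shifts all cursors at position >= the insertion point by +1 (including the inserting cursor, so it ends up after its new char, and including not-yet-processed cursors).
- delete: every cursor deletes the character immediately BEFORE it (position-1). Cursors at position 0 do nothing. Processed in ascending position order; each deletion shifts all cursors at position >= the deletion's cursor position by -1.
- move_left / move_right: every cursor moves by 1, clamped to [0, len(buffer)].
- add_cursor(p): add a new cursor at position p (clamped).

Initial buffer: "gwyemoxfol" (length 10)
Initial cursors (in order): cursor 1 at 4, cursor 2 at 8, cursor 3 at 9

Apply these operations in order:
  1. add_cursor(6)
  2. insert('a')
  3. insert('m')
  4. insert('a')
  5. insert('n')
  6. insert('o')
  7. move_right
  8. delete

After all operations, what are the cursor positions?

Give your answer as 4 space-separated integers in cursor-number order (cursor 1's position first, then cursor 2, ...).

After op 1 (add_cursor(6)): buffer="gwyemoxfol" (len 10), cursors c1@4 c4@6 c2@8 c3@9, authorship ..........
After op 2 (insert('a')): buffer="gwyeamoaxfaoal" (len 14), cursors c1@5 c4@8 c2@11 c3@13, authorship ....1..4..2.3.
After op 3 (insert('m')): buffer="gwyeammoamxfamoaml" (len 18), cursors c1@6 c4@10 c2@14 c3@17, authorship ....11..44..22.33.
After op 4 (insert('a')): buffer="gwyeamamoamaxfamaoamal" (len 22), cursors c1@7 c4@12 c2@17 c3@21, authorship ....111..444..222.333.
After op 5 (insert('n')): buffer="gwyeamanmoamanxfamanoamanl" (len 26), cursors c1@8 c4@14 c2@20 c3@25, authorship ....1111..4444..2222.3333.
After op 6 (insert('o')): buffer="gwyeamanomoamanoxfamanooamanol" (len 30), cursors c1@9 c4@16 c2@23 c3@29, authorship ....11111..44444..22222.33333.
After op 7 (move_right): buffer="gwyeamanomoamanoxfamanooamanol" (len 30), cursors c1@10 c4@17 c2@24 c3@30, authorship ....11111..44444..22222.33333.
After op 8 (delete): buffer="gwyeamanooamanofamanoamano" (len 26), cursors c1@9 c4@15 c2@21 c3@26, authorship ....11111.44444.2222233333

Answer: 9 21 26 15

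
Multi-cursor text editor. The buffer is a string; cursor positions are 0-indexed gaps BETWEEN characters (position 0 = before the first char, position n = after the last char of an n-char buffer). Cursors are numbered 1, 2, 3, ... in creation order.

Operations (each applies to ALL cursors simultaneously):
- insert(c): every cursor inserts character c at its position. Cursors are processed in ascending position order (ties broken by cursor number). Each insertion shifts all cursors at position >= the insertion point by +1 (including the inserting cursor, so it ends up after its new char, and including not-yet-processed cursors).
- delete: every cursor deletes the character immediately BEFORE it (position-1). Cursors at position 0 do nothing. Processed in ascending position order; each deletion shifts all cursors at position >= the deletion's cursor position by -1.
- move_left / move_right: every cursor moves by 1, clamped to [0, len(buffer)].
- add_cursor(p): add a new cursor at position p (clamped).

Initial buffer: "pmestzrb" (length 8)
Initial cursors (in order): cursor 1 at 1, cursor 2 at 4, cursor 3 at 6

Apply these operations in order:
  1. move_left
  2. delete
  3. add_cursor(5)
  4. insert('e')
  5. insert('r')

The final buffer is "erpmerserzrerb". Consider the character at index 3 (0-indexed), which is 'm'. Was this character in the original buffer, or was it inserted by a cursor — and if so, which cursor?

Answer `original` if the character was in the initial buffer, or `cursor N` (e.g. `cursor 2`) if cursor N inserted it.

Answer: original

Derivation:
After op 1 (move_left): buffer="pmestzrb" (len 8), cursors c1@0 c2@3 c3@5, authorship ........
After op 2 (delete): buffer="pmszrb" (len 6), cursors c1@0 c2@2 c3@3, authorship ......
After op 3 (add_cursor(5)): buffer="pmszrb" (len 6), cursors c1@0 c2@2 c3@3 c4@5, authorship ......
After op 4 (insert('e')): buffer="epmesezreb" (len 10), cursors c1@1 c2@4 c3@6 c4@9, authorship 1..2.3..4.
After op 5 (insert('r')): buffer="erpmerserzrerb" (len 14), cursors c1@2 c2@6 c3@9 c4@13, authorship 11..22.33..44.
Authorship (.=original, N=cursor N): 1 1 . . 2 2 . 3 3 . . 4 4 .
Index 3: author = original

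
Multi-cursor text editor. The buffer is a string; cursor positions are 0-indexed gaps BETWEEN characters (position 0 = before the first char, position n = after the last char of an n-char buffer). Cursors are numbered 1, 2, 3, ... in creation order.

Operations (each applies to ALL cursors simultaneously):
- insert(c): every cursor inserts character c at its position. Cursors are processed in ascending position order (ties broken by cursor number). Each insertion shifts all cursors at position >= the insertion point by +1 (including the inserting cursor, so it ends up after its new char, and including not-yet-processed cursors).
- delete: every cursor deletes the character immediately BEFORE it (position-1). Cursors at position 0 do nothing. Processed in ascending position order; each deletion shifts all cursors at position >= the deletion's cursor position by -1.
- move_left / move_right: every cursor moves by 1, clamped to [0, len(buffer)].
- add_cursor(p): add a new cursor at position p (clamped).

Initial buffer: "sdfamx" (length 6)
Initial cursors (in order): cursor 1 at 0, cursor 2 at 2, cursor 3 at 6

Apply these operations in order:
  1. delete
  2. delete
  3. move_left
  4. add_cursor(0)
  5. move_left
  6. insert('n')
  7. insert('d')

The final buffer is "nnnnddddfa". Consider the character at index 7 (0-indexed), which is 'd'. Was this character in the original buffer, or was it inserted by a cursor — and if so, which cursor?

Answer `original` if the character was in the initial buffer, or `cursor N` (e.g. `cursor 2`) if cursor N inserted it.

After op 1 (delete): buffer="sfam" (len 4), cursors c1@0 c2@1 c3@4, authorship ....
After op 2 (delete): buffer="fa" (len 2), cursors c1@0 c2@0 c3@2, authorship ..
After op 3 (move_left): buffer="fa" (len 2), cursors c1@0 c2@0 c3@1, authorship ..
After op 4 (add_cursor(0)): buffer="fa" (len 2), cursors c1@0 c2@0 c4@0 c3@1, authorship ..
After op 5 (move_left): buffer="fa" (len 2), cursors c1@0 c2@0 c3@0 c4@0, authorship ..
After op 6 (insert('n')): buffer="nnnnfa" (len 6), cursors c1@4 c2@4 c3@4 c4@4, authorship 1234..
After op 7 (insert('d')): buffer="nnnnddddfa" (len 10), cursors c1@8 c2@8 c3@8 c4@8, authorship 12341234..
Authorship (.=original, N=cursor N): 1 2 3 4 1 2 3 4 . .
Index 7: author = 4

Answer: cursor 4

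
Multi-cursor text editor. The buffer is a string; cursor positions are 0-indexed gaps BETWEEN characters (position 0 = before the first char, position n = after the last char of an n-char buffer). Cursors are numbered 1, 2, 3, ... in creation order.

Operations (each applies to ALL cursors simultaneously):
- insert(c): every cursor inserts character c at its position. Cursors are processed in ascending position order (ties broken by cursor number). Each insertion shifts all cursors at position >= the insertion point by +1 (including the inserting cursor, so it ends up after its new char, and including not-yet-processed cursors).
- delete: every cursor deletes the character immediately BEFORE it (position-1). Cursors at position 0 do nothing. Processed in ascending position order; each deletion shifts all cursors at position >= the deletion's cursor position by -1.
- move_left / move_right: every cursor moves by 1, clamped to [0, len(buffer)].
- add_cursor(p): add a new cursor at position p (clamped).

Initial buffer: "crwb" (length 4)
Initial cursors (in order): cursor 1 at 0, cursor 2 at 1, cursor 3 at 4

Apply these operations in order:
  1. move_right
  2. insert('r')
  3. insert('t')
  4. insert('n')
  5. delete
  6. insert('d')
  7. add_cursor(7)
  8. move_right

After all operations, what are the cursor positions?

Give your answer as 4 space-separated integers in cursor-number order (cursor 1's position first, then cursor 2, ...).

Answer: 5 9 13 8

Derivation:
After op 1 (move_right): buffer="crwb" (len 4), cursors c1@1 c2@2 c3@4, authorship ....
After op 2 (insert('r')): buffer="crrrwbr" (len 7), cursors c1@2 c2@4 c3@7, authorship .1.2..3
After op 3 (insert('t')): buffer="crtrrtwbrt" (len 10), cursors c1@3 c2@6 c3@10, authorship .11.22..33
After op 4 (insert('n')): buffer="crtnrrtnwbrtn" (len 13), cursors c1@4 c2@8 c3@13, authorship .111.222..333
After op 5 (delete): buffer="crtrrtwbrt" (len 10), cursors c1@3 c2@6 c3@10, authorship .11.22..33
After op 6 (insert('d')): buffer="crtdrrtdwbrtd" (len 13), cursors c1@4 c2@8 c3@13, authorship .111.222..333
After op 7 (add_cursor(7)): buffer="crtdrrtdwbrtd" (len 13), cursors c1@4 c4@7 c2@8 c3@13, authorship .111.222..333
After op 8 (move_right): buffer="crtdrrtdwbrtd" (len 13), cursors c1@5 c4@8 c2@9 c3@13, authorship .111.222..333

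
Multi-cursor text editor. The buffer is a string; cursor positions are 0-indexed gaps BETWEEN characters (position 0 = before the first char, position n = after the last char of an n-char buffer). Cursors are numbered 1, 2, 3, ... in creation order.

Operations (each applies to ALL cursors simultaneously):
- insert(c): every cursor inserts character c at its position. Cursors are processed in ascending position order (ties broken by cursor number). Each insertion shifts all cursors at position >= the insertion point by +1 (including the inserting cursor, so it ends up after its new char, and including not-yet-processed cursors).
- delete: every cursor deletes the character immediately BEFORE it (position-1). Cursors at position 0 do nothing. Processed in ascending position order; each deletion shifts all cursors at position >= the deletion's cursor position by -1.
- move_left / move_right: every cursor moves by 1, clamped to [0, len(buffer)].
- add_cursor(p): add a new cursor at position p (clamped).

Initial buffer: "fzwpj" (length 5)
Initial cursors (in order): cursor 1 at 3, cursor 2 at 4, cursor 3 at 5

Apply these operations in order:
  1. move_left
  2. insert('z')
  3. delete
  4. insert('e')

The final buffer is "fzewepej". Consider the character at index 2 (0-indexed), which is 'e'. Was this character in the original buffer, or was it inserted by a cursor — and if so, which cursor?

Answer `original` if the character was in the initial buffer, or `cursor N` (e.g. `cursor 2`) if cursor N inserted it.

Answer: cursor 1

Derivation:
After op 1 (move_left): buffer="fzwpj" (len 5), cursors c1@2 c2@3 c3@4, authorship .....
After op 2 (insert('z')): buffer="fzzwzpzj" (len 8), cursors c1@3 c2@5 c3@7, authorship ..1.2.3.
After op 3 (delete): buffer="fzwpj" (len 5), cursors c1@2 c2@3 c3@4, authorship .....
After op 4 (insert('e')): buffer="fzewepej" (len 8), cursors c1@3 c2@5 c3@7, authorship ..1.2.3.
Authorship (.=original, N=cursor N): . . 1 . 2 . 3 .
Index 2: author = 1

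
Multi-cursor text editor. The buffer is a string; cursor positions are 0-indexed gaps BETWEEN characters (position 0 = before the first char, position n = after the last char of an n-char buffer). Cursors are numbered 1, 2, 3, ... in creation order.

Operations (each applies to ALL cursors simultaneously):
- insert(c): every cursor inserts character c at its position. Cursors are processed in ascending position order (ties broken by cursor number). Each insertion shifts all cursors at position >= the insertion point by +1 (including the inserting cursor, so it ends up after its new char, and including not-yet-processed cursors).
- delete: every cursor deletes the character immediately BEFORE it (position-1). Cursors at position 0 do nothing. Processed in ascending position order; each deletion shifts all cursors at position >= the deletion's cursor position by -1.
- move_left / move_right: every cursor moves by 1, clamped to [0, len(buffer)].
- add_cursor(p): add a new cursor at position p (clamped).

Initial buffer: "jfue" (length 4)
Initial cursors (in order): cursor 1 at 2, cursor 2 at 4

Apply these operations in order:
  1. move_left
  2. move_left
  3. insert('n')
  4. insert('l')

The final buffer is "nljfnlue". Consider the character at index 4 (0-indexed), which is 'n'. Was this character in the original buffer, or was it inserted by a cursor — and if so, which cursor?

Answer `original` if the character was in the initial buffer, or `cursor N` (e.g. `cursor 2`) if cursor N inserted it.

Answer: cursor 2

Derivation:
After op 1 (move_left): buffer="jfue" (len 4), cursors c1@1 c2@3, authorship ....
After op 2 (move_left): buffer="jfue" (len 4), cursors c1@0 c2@2, authorship ....
After op 3 (insert('n')): buffer="njfnue" (len 6), cursors c1@1 c2@4, authorship 1..2..
After op 4 (insert('l')): buffer="nljfnlue" (len 8), cursors c1@2 c2@6, authorship 11..22..
Authorship (.=original, N=cursor N): 1 1 . . 2 2 . .
Index 4: author = 2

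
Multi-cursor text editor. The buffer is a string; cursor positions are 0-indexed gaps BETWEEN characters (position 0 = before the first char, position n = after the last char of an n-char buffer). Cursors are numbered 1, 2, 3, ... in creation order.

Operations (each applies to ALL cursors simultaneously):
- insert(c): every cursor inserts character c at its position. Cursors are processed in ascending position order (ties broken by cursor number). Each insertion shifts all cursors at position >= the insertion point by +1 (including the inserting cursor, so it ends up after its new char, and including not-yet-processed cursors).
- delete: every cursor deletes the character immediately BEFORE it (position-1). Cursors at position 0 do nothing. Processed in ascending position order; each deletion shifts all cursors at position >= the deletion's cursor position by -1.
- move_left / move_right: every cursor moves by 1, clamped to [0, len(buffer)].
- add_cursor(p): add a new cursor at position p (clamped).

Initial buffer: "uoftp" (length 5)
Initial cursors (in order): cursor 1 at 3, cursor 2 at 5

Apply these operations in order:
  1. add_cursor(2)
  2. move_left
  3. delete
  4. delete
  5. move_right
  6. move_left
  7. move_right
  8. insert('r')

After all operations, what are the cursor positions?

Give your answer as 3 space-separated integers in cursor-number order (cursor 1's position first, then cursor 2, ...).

After op 1 (add_cursor(2)): buffer="uoftp" (len 5), cursors c3@2 c1@3 c2@5, authorship .....
After op 2 (move_left): buffer="uoftp" (len 5), cursors c3@1 c1@2 c2@4, authorship .....
After op 3 (delete): buffer="fp" (len 2), cursors c1@0 c3@0 c2@1, authorship ..
After op 4 (delete): buffer="p" (len 1), cursors c1@0 c2@0 c3@0, authorship .
After op 5 (move_right): buffer="p" (len 1), cursors c1@1 c2@1 c3@1, authorship .
After op 6 (move_left): buffer="p" (len 1), cursors c1@0 c2@0 c3@0, authorship .
After op 7 (move_right): buffer="p" (len 1), cursors c1@1 c2@1 c3@1, authorship .
After op 8 (insert('r')): buffer="prrr" (len 4), cursors c1@4 c2@4 c3@4, authorship .123

Answer: 4 4 4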